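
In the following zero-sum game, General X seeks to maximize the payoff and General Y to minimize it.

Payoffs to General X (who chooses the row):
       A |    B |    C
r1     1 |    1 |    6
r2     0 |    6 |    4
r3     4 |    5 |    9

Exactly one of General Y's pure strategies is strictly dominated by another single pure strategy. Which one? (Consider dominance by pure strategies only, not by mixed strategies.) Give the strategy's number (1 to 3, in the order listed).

3

General Y prefers columns that give General X less. Compare C with A: 1 < 6, 0 < 4, 4 < 9.
So A strictly dominates C for General Y; C is strictly dominated.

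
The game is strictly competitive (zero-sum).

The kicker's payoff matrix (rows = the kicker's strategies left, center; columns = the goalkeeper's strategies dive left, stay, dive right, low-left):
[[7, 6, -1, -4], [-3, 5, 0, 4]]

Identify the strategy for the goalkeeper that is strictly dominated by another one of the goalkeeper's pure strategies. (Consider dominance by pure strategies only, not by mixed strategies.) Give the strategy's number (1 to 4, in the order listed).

The goalkeeper prefers columns that give the kicker less. Compare stay with dive right: -1 < 6, 0 < 5.
So dive right strictly dominates stay for the goalkeeper; stay is strictly dominated.

2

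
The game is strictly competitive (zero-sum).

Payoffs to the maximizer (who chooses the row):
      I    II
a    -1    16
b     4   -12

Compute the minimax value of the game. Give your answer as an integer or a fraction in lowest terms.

Row minima are -1 and -12, so the maximizer's maximin is -1; column maxima are 4 and 16, so the minimizer's minimax is 4. These differ, so the equilibrium is in mixed strategies.
Let the maximizer play a with probability p. The minimizer is indifferent when −p + 4(1−p) = 16p − 12(1−p), giving p = 16/33.
Let the minimizer play I with probability q. The maximizer is indifferent when −q + 16(1−q) = 4q − 12(1−q), giving q = 28/33.
The value is -1·(28/33) + (16)·(5/33) = 52/33.

52/33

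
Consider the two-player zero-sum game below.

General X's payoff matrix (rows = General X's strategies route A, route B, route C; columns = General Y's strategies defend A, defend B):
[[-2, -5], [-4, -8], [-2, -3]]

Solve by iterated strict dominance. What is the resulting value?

-3

Column defend A is strictly dominated by defend B for General Y (-5<-2, -8<-4, -3<-2); eliminate defend A.
Row route A is strictly dominated by row route C (-3>-5); eliminate route A.
Row route B is strictly dominated by row route C (-3>-8); eliminate route B.
Only (route C, defend B) remains, with payoff -3.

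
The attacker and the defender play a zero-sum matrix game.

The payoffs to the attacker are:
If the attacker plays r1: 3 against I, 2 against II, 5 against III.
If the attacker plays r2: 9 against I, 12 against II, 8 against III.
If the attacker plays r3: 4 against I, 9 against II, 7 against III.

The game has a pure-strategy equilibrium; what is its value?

Row minima: 2, 8, 4 → the attacker's maximin is 8.
Column maxima: 9, 12, 8 → the defender's minimax is 8.
They coincide at (r2, III), so the value is 8.

8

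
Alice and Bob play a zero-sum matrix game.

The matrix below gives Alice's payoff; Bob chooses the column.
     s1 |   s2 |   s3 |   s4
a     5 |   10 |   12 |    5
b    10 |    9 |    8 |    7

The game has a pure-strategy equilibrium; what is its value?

7

Row minima: 5, 7 → Alice's maximin is 7.
Column maxima: 10, 10, 12, 7 → Bob's minimax is 7.
They coincide at (b, s4), so the value is 7.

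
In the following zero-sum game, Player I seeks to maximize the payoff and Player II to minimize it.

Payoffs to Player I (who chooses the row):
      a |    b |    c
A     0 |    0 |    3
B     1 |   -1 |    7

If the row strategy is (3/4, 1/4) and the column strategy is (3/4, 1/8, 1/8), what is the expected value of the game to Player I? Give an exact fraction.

Against (3/4, 1/8, 1/8), each row's expected payoff is A: 3/8; B: 3/2.
Taking the (3/4, 1/4)-weighted average: (3/4)·(3/8) + (1/4)·(3/2) = 21/32.

21/32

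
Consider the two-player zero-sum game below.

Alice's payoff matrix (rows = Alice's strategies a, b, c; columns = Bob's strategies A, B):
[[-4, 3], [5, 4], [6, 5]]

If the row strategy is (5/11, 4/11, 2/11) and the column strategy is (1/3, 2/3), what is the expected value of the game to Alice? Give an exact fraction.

Against (1/3, 2/3), each row's expected payoff is a: 2/3; b: 13/3; c: 16/3.
Taking the (5/11, 4/11, 2/11)-weighted average: (5/11)·(2/3) + (4/11)·(13/3) + (2/11)·(16/3) = 94/33.

94/33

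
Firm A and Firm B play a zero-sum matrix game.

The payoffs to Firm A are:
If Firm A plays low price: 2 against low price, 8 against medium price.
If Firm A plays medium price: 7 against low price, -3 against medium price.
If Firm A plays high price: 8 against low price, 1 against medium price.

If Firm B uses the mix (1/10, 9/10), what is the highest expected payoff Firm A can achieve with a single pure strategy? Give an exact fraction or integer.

37/5

low price: (2)·(1/10) + (8)·(9/10) = 37/5.
medium price: (7)·(1/10) + (-3)·(9/10) = -2.
high price: (8)·(1/10) + (1)·(9/10) = 17/10.
The best pure response is low price with expected payoff 37/5.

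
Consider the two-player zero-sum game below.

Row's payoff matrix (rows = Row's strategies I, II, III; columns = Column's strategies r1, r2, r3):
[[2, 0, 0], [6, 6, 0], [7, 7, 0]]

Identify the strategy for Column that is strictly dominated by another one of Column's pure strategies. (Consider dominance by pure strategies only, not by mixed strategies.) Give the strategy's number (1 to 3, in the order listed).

Column prefers columns that give Row less. Compare r1 with r3: 0 < 2, 0 < 6, 0 < 7.
So r3 strictly dominates r1 for Column; r1 is strictly dominated.

1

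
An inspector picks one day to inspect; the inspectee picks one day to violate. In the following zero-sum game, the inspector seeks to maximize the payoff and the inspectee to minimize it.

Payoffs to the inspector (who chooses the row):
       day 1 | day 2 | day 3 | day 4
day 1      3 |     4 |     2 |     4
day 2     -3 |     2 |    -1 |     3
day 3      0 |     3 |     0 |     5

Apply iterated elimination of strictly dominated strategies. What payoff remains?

2

Column day 4 is strictly dominated by day 1 for the inspectee (3<4, -3<3, 0<5); eliminate day 4.
Column day 2 is strictly dominated by day 1 for the inspectee (3<4, -3<2, 0<3); eliminate day 2.
Row day 3 is strictly dominated by row day 1 (3>0, 2>0); eliminate day 3.
Row day 2 is strictly dominated by row day 1 (3>-3, 2>-1); eliminate day 2.
Column day 1 is strictly dominated by day 3 for the inspectee (2<3); eliminate day 1.
Only (day 1, day 3) remains, with payoff 2.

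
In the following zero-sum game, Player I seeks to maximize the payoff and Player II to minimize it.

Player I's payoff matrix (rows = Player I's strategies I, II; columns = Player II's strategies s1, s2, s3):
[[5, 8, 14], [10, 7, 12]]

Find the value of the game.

Column s3 is strictly dominated by s2 for Player II (it gives Player I more in every row).
The remaining 2×2 game on (I, II) × (s1, s2) has no saddle point. Let Player I play I with probability p; indifference gives 5p + 10(1−p) = 8p + 7(1−p), so p = 1/2.
Similarly Player II's optimal q on s1 is 1/6, and the value is 5·(1/6) + (8)·(5/6) = 15/2.

15/2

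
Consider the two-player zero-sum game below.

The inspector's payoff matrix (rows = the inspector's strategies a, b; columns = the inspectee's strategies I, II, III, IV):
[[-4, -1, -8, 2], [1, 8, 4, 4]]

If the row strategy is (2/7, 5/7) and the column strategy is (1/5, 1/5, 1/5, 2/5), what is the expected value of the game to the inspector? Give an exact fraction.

87/35

Against (1/5, 1/5, 1/5, 2/5), each row's expected payoff is a: -9/5; b: 21/5.
Taking the (2/7, 5/7)-weighted average: (2/7)·(-9/5) + (5/7)·(21/5) = 87/35.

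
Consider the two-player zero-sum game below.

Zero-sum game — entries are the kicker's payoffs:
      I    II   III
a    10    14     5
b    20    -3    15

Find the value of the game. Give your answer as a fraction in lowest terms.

Column I is strictly dominated by III for the goalkeeper (it gives the kicker more in every row).
The remaining 2×2 game on (a, b) × (II, III) has no saddle point. Let the kicker play a with probability p; indifference gives 14p − 3(1−p) = 5p + 15(1−p), so p = 2/3.
Similarly the goalkeeper's optimal q on II is 10/27, and the value is 14·(10/27) + (5)·(17/27) = 25/3.

25/3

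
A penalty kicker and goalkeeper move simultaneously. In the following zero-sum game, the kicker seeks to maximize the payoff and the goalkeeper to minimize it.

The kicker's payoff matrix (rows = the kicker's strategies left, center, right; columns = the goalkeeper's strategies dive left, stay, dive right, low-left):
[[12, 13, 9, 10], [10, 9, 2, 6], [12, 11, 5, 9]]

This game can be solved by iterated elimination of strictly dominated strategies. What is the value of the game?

9

Column dive left is strictly dominated by dive right for the goalkeeper (9<12, 2<10, 5<12); eliminate dive left.
Column low-left is strictly dominated by dive right for the goalkeeper (9<10, 2<6, 5<9); eliminate low-left.
Row right is strictly dominated by row left (13>11, 9>5); eliminate right.
Column stay is strictly dominated by dive right for the goalkeeper (9<13, 2<9); eliminate stay.
Row center is strictly dominated by row left (9>2); eliminate center.
Only (left, dive right) remains, with payoff 9.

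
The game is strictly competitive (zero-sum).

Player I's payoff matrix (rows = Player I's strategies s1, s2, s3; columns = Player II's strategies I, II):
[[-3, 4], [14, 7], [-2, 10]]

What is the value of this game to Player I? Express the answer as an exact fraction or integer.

154/19

Row s1 is strictly dominated by row s3, so Player I never plays it.
The remaining 2×2 game on (s2, s3) × (I, II) has no saddle point. Let Player I play s2 with probability p; indifference gives 14p − 2(1−p) = 7p + 10(1−p), so p = 12/19.
Similarly Player II's optimal q on I is 3/19, and the value is 14·(3/19) + (7)·(16/19) = 154/19.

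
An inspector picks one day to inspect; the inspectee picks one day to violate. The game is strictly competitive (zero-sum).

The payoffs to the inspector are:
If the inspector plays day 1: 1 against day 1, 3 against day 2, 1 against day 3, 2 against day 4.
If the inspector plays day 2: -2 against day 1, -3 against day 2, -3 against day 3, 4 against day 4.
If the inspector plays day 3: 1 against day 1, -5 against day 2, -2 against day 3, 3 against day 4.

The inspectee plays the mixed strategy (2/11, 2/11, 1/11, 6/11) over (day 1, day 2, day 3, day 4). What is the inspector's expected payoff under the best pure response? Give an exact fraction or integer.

day 1: (1)·(2/11) + (3)·(2/11) + (1)·(1/11) + (2)·(6/11) = 21/11.
day 2: (-2)·(2/11) + (-3)·(2/11) + (-3)·(1/11) + (4)·(6/11) = 1.
day 3: (1)·(2/11) + (-5)·(2/11) + (-2)·(1/11) + (3)·(6/11) = 8/11.
The best pure response is day 1 with expected payoff 21/11.

21/11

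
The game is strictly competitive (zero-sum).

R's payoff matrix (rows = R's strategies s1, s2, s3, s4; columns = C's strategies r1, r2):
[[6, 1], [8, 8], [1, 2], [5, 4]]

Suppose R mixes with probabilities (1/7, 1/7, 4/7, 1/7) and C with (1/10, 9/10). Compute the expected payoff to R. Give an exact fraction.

106/35

Against (1/10, 9/10), each row's expected payoff is s1: 3/2; s2: 8; s3: 19/10; s4: 41/10.
Taking the (1/7, 1/7, 4/7, 1/7)-weighted average: (1/7)·(3/2) + (1/7)·(8) + (4/7)·(19/10) + (1/7)·(41/10) = 106/35.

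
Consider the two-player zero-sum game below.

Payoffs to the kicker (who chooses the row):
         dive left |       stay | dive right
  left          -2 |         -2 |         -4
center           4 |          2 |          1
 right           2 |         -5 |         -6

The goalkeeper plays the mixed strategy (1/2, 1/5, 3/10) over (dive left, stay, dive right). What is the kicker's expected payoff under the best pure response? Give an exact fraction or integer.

27/10

left: (-2)·(1/2) + (-2)·(1/5) + (-4)·(3/10) = -13/5.
center: (4)·(1/2) + (2)·(1/5) + (1)·(3/10) = 27/10.
right: (2)·(1/2) + (-5)·(1/5) + (-6)·(3/10) = -9/5.
The best pure response is center with expected payoff 27/10.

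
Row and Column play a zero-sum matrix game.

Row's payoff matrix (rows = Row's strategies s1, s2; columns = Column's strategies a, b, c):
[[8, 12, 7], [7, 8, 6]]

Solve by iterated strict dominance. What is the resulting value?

7

Row s2 is strictly dominated by row s1 (8>7, 12>8, 7>6); eliminate s2.
Column b is strictly dominated by a for Column (8<12); eliminate b.
Column a is strictly dominated by c for Column (7<8); eliminate a.
Only (s1, c) remains, with payoff 7.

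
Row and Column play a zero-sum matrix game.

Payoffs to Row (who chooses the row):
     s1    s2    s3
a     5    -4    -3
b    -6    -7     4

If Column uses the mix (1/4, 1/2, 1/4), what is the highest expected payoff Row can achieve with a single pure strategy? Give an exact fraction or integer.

a: (5)·(1/4) + (-4)·(1/2) + (-3)·(1/4) = -3/2.
b: (-6)·(1/4) + (-7)·(1/2) + (4)·(1/4) = -4.
The best pure response is a with expected payoff -3/2.

-3/2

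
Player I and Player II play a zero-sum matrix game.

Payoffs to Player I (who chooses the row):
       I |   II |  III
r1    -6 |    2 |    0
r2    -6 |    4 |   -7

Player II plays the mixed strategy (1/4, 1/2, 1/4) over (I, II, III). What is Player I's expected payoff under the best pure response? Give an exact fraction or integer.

r1: (-6)·(1/4) + (2)·(1/2) + (0)·(1/4) = -1/2.
r2: (-6)·(1/4) + (4)·(1/2) + (-7)·(1/4) = -5/4.
The best pure response is r1 with expected payoff -1/2.

-1/2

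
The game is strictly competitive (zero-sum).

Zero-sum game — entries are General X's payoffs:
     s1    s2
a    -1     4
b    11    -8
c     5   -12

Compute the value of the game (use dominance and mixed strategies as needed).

3/2

Row c is strictly dominated by row b, so General X never plays it.
The remaining 2×2 game on (a, b) × (s1, s2) has no saddle point. Let General X play a with probability p; indifference gives −p + 11(1−p) = 4p − 8(1−p), so p = 19/24.
Similarly General Y's optimal q on s1 is 1/2, and the value is -1·(1/2) + (4)·(1/2) = 3/2.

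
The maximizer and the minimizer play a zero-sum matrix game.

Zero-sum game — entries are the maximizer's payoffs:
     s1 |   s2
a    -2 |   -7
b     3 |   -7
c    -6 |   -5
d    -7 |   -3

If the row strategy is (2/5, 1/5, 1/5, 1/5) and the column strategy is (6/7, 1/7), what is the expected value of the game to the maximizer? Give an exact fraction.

Against (6/7, 1/7), each row's expected payoff is a: -19/7; b: 11/7; c: -41/7; d: -45/7.
Taking the (2/5, 1/5, 1/5, 1/5)-weighted average: (2/5)·(-19/7) + (1/5)·(11/7) + (1/5)·(-41/7) + (1/5)·(-45/7) = -113/35.

-113/35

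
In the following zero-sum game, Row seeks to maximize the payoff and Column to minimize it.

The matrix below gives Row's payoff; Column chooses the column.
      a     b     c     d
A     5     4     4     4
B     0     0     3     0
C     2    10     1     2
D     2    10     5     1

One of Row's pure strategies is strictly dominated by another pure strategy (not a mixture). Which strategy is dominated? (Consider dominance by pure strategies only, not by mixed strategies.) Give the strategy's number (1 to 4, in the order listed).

2

Compare B with A: 5 > 0, 4 > 0, 4 > 3, 4 > 0.
So A strictly dominates B for Row; B is strictly dominated.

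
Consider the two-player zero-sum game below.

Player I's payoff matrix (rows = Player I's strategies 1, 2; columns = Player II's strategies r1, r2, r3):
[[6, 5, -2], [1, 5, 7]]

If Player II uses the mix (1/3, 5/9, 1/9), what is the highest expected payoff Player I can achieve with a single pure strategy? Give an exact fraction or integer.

1: (6)·(1/3) + (5)·(5/9) + (-2)·(1/9) = 41/9.
2: (1)·(1/3) + (5)·(5/9) + (7)·(1/9) = 35/9.
The best pure response is 1 with expected payoff 41/9.

41/9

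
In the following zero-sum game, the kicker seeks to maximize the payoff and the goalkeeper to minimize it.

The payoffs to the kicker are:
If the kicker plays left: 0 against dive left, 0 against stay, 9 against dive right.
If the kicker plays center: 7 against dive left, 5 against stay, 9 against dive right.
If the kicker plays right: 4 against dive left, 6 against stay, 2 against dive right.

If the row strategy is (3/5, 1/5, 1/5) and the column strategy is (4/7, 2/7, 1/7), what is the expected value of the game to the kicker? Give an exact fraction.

Against (4/7, 2/7, 1/7), each row's expected payoff is left: 9/7; center: 47/7; right: 30/7.
Taking the (3/5, 1/5, 1/5)-weighted average: (3/5)·(9/7) + (1/5)·(47/7) + (1/5)·(30/7) = 104/35.

104/35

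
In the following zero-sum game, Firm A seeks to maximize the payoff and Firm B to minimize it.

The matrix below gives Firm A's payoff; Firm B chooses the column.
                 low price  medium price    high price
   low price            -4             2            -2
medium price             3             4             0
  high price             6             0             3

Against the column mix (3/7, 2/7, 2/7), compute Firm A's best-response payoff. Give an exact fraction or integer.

low price: (-4)·(3/7) + (2)·(2/7) + (-2)·(2/7) = -12/7.
medium price: (3)·(3/7) + (4)·(2/7) + (0)·(2/7) = 17/7.
high price: (6)·(3/7) + (0)·(2/7) + (3)·(2/7) = 24/7.
The best pure response is high price with expected payoff 24/7.

24/7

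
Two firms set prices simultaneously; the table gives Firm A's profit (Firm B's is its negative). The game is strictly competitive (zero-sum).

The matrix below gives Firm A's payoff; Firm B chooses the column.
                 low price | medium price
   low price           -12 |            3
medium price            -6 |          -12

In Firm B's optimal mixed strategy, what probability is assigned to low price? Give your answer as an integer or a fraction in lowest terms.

Row minima are -12 and -12, so Firm A's maximin is -12; column maxima are -6 and 3, so Firm B's minimax is -6. These differ, so the equilibrium is in mixed strategies.
Let Firm B play low price with probability q. Firm A is indifferent when −12q + 3(1−q) = −6q − 12(1−q), giving q = 5/7.

5/7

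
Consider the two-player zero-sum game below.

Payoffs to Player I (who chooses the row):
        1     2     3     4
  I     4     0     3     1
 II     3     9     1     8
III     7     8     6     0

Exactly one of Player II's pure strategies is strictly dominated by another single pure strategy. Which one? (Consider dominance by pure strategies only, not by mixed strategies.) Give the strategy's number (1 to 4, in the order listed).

1

Player II prefers columns that give Player I less. Compare 1 with 3: 3 < 4, 1 < 3, 6 < 7.
So 3 strictly dominates 1 for Player II; 1 is strictly dominated.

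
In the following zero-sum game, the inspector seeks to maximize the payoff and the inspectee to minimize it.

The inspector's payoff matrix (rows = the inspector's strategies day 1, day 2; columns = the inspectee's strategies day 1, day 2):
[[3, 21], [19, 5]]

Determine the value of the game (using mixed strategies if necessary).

12

Row minima are 3 and 5, so the inspector's maximin is 5; column maxima are 19 and 21, so the inspectee's minimax is 19. These differ, so the equilibrium is in mixed strategies.
Let the inspector play day 1 with probability p. The inspectee is indifferent when 3p + 19(1−p) = 21p + 5(1−p), giving p = 7/16.
Let the inspectee play day 1 with probability q. The inspector is indifferent when 3q + 21(1−q) = 19q + 5(1−q), giving q = 1/2.
The value is 3·(1/2) + (21)·(1/2) = 12.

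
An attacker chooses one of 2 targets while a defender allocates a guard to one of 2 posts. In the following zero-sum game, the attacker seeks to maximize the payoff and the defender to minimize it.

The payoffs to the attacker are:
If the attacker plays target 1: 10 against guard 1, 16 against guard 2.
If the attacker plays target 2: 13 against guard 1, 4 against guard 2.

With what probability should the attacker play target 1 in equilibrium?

3/5

Row minima are 10 and 4, so the attacker's maximin is 10; column maxima are 13 and 16, so the defender's minimax is 13. These differ, so the equilibrium is in mixed strategies.
Let the attacker play target 1 with probability p. The defender is indifferent when 10p + 13(1−p) = 16p + 4(1−p), giving p = 3/5.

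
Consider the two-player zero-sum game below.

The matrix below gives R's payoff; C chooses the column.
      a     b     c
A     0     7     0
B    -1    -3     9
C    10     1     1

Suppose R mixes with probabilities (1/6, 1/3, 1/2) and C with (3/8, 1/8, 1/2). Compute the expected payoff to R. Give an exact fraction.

43/12

Against (3/8, 1/8, 1/2), each row's expected payoff is A: 7/8; B: 15/4; C: 35/8.
Taking the (1/6, 1/3, 1/2)-weighted average: (1/6)·(7/8) + (1/3)·(15/4) + (1/2)·(35/8) = 43/12.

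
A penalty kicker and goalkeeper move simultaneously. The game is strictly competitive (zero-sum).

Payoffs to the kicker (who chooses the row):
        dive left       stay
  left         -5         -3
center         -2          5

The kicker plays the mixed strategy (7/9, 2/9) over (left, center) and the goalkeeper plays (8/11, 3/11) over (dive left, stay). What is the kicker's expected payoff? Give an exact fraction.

Against (8/11, 3/11), each row's expected payoff is left: -49/11; center: -1/11.
Taking the (7/9, 2/9)-weighted average: (7/9)·(-49/11) + (2/9)·(-1/11) = -115/33.

-115/33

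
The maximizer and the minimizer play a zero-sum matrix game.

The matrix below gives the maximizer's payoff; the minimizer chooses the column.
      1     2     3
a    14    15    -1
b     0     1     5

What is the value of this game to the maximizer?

Column 2 is strictly dominated by 1 for the minimizer (it gives the maximizer more in every row).
The remaining 2×2 game on (a, b) × (1, 3) has no saddle point. Let the maximizer play a with probability p; indifference gives 14p = −p + 5(1−p), so p = 1/4.
Similarly the minimizer's optimal q on 1 is 3/10, and the value is 14·(3/10) + (-1)·(7/10) = 7/2.

7/2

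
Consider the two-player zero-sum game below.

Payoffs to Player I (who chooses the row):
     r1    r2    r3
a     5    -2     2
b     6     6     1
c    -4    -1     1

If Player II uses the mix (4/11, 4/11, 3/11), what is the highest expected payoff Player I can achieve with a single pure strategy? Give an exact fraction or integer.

51/11

a: (5)·(4/11) + (-2)·(4/11) + (2)·(3/11) = 18/11.
b: (6)·(4/11) + (6)·(4/11) + (1)·(3/11) = 51/11.
c: (-4)·(4/11) + (-1)·(4/11) + (1)·(3/11) = -17/11.
The best pure response is b with expected payoff 51/11.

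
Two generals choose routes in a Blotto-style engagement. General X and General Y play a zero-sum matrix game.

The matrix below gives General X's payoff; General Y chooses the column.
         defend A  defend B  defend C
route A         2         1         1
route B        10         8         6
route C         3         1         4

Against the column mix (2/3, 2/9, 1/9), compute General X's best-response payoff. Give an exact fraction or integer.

82/9

route A: (2)·(2/3) + (1)·(2/9) + (1)·(1/9) = 5/3.
route B: (10)·(2/3) + (8)·(2/9) + (6)·(1/9) = 82/9.
route C: (3)·(2/3) + (1)·(2/9) + (4)·(1/9) = 8/3.
The best pure response is route B with expected payoff 82/9.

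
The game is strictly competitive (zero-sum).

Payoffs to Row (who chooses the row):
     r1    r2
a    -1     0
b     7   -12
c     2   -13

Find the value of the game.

-3/5

Row c is strictly dominated by row b, so Row never plays it.
The remaining 2×2 game on (a, b) × (r1, r2) has no saddle point. Let Row play a with probability p; indifference gives −p + 7(1−p) = −12(1−p), so p = 19/20.
Similarly Column's optimal q on r1 is 3/5, and the value is -1·(3/5) + (0)·(2/5) = -3/5.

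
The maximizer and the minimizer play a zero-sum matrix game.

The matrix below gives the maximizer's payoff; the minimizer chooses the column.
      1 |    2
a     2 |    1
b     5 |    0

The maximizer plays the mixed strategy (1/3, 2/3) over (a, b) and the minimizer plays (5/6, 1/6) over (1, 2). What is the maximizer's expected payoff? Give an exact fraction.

Against (5/6, 1/6), each row's expected payoff is a: 11/6; b: 25/6.
Taking the (1/3, 2/3)-weighted average: (1/3)·(11/6) + (2/3)·(25/6) = 61/18.

61/18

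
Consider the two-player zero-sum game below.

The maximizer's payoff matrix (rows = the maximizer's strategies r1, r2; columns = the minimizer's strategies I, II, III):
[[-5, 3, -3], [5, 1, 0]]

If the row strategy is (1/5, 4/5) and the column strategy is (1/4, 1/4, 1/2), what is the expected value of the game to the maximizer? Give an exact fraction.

4/5

Against (1/4, 1/4, 1/2), each row's expected payoff is r1: -2; r2: 3/2.
Taking the (1/5, 4/5)-weighted average: (1/5)·(-2) + (4/5)·(3/2) = 4/5.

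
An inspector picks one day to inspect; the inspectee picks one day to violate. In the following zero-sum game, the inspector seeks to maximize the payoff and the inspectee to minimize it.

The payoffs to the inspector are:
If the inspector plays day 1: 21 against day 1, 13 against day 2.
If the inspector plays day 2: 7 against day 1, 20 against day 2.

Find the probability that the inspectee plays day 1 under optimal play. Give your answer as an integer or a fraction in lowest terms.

1/3

Row minima are 13 and 7, so the inspector's maximin is 13; column maxima are 21 and 20, so the inspectee's minimax is 20. These differ, so the equilibrium is in mixed strategies.
Let the inspectee play day 1 with probability q. The inspector is indifferent when 21q + 13(1−q) = 7q + 20(1−q), giving q = 1/3.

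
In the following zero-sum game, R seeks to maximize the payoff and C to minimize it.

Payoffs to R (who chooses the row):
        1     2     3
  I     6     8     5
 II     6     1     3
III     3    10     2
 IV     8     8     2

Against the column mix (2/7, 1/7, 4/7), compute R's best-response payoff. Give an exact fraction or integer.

40/7

I: (6)·(2/7) + (8)·(1/7) + (5)·(4/7) = 40/7.
II: (6)·(2/7) + (1)·(1/7) + (3)·(4/7) = 25/7.
III: (3)·(2/7) + (10)·(1/7) + (2)·(4/7) = 24/7.
IV: (8)·(2/7) + (8)·(1/7) + (2)·(4/7) = 32/7.
The best pure response is I with expected payoff 40/7.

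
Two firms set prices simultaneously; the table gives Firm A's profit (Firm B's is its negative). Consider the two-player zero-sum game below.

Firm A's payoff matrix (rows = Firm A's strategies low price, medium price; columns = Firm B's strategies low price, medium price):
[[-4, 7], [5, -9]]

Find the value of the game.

Row minima are -4 and -9, so Firm A's maximin is -4; column maxima are 5 and 7, so Firm B's minimax is 5. These differ, so the equilibrium is in mixed strategies.
Let Firm A play low price with probability p. Firm B is indifferent when −4p + 5(1−p) = 7p − 9(1−p), giving p = 14/25.
Let Firm B play low price with probability q. Firm A is indifferent when −4q + 7(1−q) = 5q − 9(1−q), giving q = 16/25.
The value is -4·(16/25) + (7)·(9/25) = -1/25.

-1/25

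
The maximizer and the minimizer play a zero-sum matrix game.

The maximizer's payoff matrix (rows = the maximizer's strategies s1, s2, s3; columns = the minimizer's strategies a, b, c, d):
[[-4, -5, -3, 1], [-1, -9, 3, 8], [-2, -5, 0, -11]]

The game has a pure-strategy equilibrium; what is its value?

Row minima: -5, -9, -11 → the maximizer's maximin is -5.
Column maxima: -1, -5, 3, 8 → the minimizer's minimax is -5.
They coincide at (s1, b), so the value is -5.

-5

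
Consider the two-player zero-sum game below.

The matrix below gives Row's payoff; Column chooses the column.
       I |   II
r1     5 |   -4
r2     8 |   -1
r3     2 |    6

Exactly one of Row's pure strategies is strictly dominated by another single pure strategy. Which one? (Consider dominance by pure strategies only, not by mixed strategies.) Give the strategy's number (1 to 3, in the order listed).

1

Compare r1 with r2: 8 > 5, -1 > -4.
So r2 strictly dominates r1 for Row; r1 is strictly dominated.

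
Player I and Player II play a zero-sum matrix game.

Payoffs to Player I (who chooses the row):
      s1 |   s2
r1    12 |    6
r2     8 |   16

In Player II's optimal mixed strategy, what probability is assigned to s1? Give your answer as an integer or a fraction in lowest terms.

Row minima are 6 and 8, so Player I's maximin is 8; column maxima are 12 and 16, so Player II's minimax is 12. These differ, so the equilibrium is in mixed strategies.
Let Player II play s1 with probability q. Player I is indifferent when 12q + 6(1−q) = 8q + 16(1−q), giving q = 5/7.

5/7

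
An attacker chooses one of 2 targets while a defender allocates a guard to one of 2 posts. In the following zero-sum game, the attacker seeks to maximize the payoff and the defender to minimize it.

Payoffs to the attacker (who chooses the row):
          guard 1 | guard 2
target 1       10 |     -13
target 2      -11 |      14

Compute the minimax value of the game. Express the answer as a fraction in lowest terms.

-1/16

Row minima are -13 and -11, so the attacker's maximin is -11; column maxima are 10 and 14, so the defender's minimax is 10. These differ, so the equilibrium is in mixed strategies.
Let the attacker play target 1 with probability p. The defender is indifferent when 10p − 11(1−p) = −13p + 14(1−p), giving p = 25/48.
Let the defender play guard 1 with probability q. The attacker is indifferent when 10q − 13(1−q) = −11q + 14(1−q), giving q = 9/16.
The value is 10·(9/16) + (-13)·(7/16) = -1/16.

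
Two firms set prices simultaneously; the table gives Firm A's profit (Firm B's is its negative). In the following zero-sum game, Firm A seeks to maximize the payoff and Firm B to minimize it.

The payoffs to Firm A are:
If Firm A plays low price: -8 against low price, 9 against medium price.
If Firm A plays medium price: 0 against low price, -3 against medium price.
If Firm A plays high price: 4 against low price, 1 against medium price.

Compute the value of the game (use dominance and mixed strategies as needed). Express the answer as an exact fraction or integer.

11/5

Row medium price is strictly dominated by row high price, so Firm A never plays it.
The remaining 2×2 game on (low price, high price) × (low price, medium price) has no saddle point. Let Firm A play low price with probability p; indifference gives −8p + 4(1−p) = 9p + (1−p), so p = 3/20.
Similarly Firm B's optimal q on low price is 2/5, and the value is -8·(2/5) + (9)·(3/5) = 11/5.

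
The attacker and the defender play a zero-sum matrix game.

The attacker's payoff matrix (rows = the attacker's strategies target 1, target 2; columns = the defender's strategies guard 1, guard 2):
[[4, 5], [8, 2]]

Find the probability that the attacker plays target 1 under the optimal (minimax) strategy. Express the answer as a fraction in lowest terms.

6/7

Row minima are 4 and 2, so the attacker's maximin is 4; column maxima are 8 and 5, so the defender's minimax is 5. These differ, so the equilibrium is in mixed strategies.
Let the attacker play target 1 with probability p. The defender is indifferent when 4p + 8(1−p) = 5p + 2(1−p), giving p = 6/7.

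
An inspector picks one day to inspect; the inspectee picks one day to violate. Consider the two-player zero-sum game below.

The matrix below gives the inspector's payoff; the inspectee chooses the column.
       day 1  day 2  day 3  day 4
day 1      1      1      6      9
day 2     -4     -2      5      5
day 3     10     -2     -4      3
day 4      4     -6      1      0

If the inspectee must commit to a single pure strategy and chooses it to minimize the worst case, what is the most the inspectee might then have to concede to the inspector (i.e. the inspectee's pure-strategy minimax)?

The worst case (largest entry) in each column is day 1: 10, day 2: 1, day 3: 6, day 4: 9.
The best (smallest) of these is 1.

1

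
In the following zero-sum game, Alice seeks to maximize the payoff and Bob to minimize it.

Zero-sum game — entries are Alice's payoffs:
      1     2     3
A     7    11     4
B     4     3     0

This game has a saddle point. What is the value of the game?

Row minima: 4, 0 → Alice's maximin is 4.
Column maxima: 7, 11, 4 → Bob's minimax is 4.
They coincide at (A, 3), so the value is 4.

4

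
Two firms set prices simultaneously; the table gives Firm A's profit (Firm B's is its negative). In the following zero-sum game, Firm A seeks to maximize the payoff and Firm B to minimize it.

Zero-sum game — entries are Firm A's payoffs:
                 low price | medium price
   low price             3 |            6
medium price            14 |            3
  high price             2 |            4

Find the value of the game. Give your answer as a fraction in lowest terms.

Row high price is strictly dominated by row low price, so Firm A never plays it.
The remaining 2×2 game on (low price, medium price) × (low price, medium price) has no saddle point. Let Firm A play low price with probability p; indifference gives 3p + 14(1−p) = 6p + 3(1−p), so p = 11/14.
Similarly Firm B's optimal q on low price is 3/14, and the value is 3·(3/14) + (6)·(11/14) = 75/14.

75/14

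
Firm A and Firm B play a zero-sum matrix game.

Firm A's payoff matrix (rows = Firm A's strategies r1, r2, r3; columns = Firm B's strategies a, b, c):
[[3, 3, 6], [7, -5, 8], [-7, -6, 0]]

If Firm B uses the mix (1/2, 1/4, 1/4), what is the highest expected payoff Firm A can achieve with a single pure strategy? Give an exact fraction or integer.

17/4

r1: (3)·(1/2) + (3)·(1/4) + (6)·(1/4) = 15/4.
r2: (7)·(1/2) + (-5)·(1/4) + (8)·(1/4) = 17/4.
r3: (-7)·(1/2) + (-6)·(1/4) + (0)·(1/4) = -5.
The best pure response is r2 with expected payoff 17/4.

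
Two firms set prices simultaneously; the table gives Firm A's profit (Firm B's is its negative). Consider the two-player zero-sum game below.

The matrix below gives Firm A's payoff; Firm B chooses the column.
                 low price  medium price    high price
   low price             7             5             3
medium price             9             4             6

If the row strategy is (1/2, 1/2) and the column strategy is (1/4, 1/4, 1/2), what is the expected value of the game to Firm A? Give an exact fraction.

43/8

Against (1/4, 1/4, 1/2), each row's expected payoff is low price: 9/2; medium price: 25/4.
Taking the (1/2, 1/2)-weighted average: (1/2)·(9/2) + (1/2)·(25/4) = 43/8.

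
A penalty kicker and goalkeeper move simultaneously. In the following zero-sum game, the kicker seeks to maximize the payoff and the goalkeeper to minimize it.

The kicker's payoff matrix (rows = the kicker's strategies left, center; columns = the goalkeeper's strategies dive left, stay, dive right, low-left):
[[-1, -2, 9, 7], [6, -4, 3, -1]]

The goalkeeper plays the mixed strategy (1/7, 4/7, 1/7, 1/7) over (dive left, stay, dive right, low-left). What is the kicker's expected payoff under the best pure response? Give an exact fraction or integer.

1

left: (-1)·(1/7) + (-2)·(4/7) + (9)·(1/7) + (7)·(1/7) = 1.
center: (6)·(1/7) + (-4)·(4/7) + (3)·(1/7) + (-1)·(1/7) = -8/7.
The best pure response is left with expected payoff 1.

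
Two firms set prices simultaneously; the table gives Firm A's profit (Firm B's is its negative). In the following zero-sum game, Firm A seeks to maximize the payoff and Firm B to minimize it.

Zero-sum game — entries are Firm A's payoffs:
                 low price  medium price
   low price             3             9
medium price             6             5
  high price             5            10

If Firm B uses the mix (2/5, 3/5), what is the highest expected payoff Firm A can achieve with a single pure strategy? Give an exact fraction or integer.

low price: (3)·(2/5) + (9)·(3/5) = 33/5.
medium price: (6)·(2/5) + (5)·(3/5) = 27/5.
high price: (5)·(2/5) + (10)·(3/5) = 8.
The best pure response is high price with expected payoff 8.

8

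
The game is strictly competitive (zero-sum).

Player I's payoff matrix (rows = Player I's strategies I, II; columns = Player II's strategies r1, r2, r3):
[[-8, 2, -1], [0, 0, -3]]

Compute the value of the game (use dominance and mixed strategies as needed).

-12/5

Column r2 is strictly dominated by r3 for Player II (it gives Player I more in every row).
The remaining 2×2 game on (I, II) × (r1, r3) has no saddle point. Let Player I play I with probability p; indifference gives −8p = −p − 3(1−p), so p = 3/10.
Similarly Player II's optimal q on r1 is 1/5, and the value is -8·(1/5) + (-1)·(4/5) = -12/5.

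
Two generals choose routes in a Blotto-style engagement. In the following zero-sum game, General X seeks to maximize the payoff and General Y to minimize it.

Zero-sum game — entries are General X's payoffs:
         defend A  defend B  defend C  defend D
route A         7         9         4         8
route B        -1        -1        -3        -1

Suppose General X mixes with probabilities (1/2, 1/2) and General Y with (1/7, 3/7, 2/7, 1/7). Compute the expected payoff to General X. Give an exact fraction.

Against (1/7, 3/7, 2/7, 1/7), each row's expected payoff is route A: 50/7; route B: -11/7.
Taking the (1/2, 1/2)-weighted average: (1/2)·(50/7) + (1/2)·(-11/7) = 39/14.

39/14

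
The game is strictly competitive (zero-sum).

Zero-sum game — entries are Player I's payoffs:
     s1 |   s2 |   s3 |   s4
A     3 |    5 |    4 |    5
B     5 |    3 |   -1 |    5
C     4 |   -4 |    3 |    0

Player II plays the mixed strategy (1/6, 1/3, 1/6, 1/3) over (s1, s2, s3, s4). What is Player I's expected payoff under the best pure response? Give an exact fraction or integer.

9/2

A: (3)·(1/6) + (5)·(1/3) + (4)·(1/6) + (5)·(1/3) = 9/2.
B: (5)·(1/6) + (3)·(1/3) + (-1)·(1/6) + (5)·(1/3) = 10/3.
C: (4)·(1/6) + (-4)·(1/3) + (3)·(1/6) + (0)·(1/3) = -1/6.
The best pure response is A with expected payoff 9/2.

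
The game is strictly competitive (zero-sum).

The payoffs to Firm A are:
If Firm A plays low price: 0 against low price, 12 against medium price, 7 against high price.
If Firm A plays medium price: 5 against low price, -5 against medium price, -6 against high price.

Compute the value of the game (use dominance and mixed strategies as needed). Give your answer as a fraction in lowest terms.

35/18

Column medium price is strictly dominated by high price for Firm B (it gives Firm A more in every row).
The remaining 2×2 game on (low price, medium price) × (low price, high price) has no saddle point. Let Firm A play low price with probability p; indifference gives 5(1−p) = 7p − 6(1−p), so p = 11/18.
Similarly Firm B's optimal q on low price is 13/18, and the value is 0·(13/18) + (7)·(5/18) = 35/18.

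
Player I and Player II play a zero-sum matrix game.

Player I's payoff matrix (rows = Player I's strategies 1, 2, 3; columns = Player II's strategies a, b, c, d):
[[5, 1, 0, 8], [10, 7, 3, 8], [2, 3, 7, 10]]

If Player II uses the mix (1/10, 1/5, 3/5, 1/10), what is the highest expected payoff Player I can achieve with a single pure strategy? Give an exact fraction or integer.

6

1: (5)·(1/10) + (1)·(1/5) + (0)·(3/5) + (8)·(1/10) = 3/2.
2: (10)·(1/10) + (7)·(1/5) + (3)·(3/5) + (8)·(1/10) = 5.
3: (2)·(1/10) + (3)·(1/5) + (7)·(3/5) + (10)·(1/10) = 6.
The best pure response is 3 with expected payoff 6.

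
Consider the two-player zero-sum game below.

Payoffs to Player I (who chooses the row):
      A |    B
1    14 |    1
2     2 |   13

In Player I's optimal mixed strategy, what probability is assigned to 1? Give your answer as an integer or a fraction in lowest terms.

11/24

Row minima are 1 and 2, so Player I's maximin is 2; column maxima are 14 and 13, so Player II's minimax is 13. These differ, so the equilibrium is in mixed strategies.
Let Player I play 1 with probability p. Player II is indifferent when 14p + 2(1−p) = p + 13(1−p), giving p = 11/24.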